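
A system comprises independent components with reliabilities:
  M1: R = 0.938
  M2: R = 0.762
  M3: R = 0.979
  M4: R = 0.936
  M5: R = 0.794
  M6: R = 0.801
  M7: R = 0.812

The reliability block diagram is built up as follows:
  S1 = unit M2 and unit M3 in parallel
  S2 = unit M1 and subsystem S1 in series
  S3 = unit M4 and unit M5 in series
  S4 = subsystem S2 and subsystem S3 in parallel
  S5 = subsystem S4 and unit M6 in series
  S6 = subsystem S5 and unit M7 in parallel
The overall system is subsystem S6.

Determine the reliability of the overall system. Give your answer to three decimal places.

Parallel (M2 and M3): 1 − (1 − 0.76200)(1 − 0.97900) = 0.99500
Series (M1 and [0.99500]): 0.93800 × 0.99500 = 0.93331
Series (M4 and M5): 0.93600 × 0.79400 = 0.74318
Parallel ([0.93331] and [0.74318]): 1 − (1 − 0.93331)(1 − 0.74318) = 0.98287
Series ([0.98287] and M6): 0.98287 × 0.80100 = 0.78728
Parallel ([0.78728] and M7): 1 − (1 − 0.78728)(1 − 0.81200) = 0.960

0.960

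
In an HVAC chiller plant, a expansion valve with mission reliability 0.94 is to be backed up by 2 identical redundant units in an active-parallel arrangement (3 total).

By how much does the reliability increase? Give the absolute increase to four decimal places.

R_before = 0.94
R_after = 1 − (1 − 0.94)^3 = 0.9998
ΔR = 0.9998 − 0.94 = 0.0598

0.0598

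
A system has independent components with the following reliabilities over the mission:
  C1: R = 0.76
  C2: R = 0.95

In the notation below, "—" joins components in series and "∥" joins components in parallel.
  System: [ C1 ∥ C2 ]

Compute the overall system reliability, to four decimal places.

0.9880

Parallel (C1 and C2): 1 − (1 − 0.760000)(1 − 0.950000) = 0.9880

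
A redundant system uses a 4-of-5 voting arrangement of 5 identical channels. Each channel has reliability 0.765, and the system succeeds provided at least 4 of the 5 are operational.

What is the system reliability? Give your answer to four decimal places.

R = Σ_{i=4}^{5} C(5,i) p^i (1−p)^{5−i} with p = 0.765
C(5,4)·0.765^4·0.235^1 = 0.402424
C(5,5)·0.765^5·0.235^0 = 0.262004
Sum = 0.6644

0.6644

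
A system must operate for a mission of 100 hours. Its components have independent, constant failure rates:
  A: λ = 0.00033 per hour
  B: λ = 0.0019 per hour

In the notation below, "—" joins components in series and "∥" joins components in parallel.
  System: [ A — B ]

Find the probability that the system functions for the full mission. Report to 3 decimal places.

R(A) = exp(−0.00033 × 100) = 0.96754
R(B) = exp(−0.0019 × 100) = 0.82696
Series (A and B): 0.96754 × 0.82696 = 0.800

0.800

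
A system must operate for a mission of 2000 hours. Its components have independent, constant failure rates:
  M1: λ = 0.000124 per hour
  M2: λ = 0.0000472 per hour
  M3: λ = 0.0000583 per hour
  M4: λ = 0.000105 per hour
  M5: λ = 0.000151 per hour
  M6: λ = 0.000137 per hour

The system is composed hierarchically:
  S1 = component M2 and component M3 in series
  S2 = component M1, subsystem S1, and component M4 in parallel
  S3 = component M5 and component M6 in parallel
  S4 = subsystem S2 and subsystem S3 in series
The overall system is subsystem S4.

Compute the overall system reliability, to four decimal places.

R(M1) = exp(−0.000124 × 2000) = 0.780360
R(M2) = exp(−0.0000472 × 2000) = 0.909919
R(M3) = exp(−0.0000583 × 2000) = 0.889941
R(M4) = exp(−0.000105 × 2000) = 0.810584
R(M5) = exp(−0.000151 × 2000) = 0.739338
R(M6) = exp(−0.000137 × 2000) = 0.760332
Series (M2 and M3): 0.909919 × 0.889941 = 0.809774
Parallel (M1, [0.809774], and M4): 1 − (1 − 0.780360)(1 − 0.809774)(1 − 0.810584) = 0.992086
Parallel (M5 and M6): 1 − (1 − 0.739338)(1 − 0.760332) = 0.937528
Series ([0.992086] and [0.937528]): 0.992086 × 0.937528 = 0.9301

0.9301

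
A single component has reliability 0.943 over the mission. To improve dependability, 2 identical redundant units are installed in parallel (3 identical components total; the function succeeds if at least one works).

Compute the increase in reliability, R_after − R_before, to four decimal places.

R_before = 0.943
R_after = 1 − (1 − 0.943)^3 = 0.9998
ΔR = 0.9998 − 0.943 = 0.0568

0.0568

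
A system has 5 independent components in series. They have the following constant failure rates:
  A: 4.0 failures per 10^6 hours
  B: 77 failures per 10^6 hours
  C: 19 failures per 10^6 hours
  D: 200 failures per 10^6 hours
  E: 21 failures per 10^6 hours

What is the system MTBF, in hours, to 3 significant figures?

Series of exponential components: λ_sys = Σ λ_i
λ_sys = 0.0000040 + 0.000077 + 0.000019 + 0.00020 + 0.000021 = 3.2100e-04 /h
MTBF = 1 / λ_sys = 3120 h

3120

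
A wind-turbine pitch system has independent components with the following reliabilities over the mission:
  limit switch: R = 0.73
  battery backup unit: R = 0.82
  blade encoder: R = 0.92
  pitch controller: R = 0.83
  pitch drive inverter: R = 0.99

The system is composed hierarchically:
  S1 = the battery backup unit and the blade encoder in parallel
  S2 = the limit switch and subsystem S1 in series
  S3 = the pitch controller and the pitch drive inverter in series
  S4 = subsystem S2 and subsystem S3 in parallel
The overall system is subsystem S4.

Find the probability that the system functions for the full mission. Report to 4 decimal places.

Parallel (battery backup unit and blade encoder): 1 − (1 − 0.820000)(1 − 0.920000) = 0.985600
Series (limit switch and [0.985600]): 0.730000 × 0.985600 = 0.719488
Series (pitch controller and pitch drive inverter): 0.830000 × 0.990000 = 0.821700
Parallel ([0.719488] and [0.821700]): 1 − (1 − 0.719488)(1 − 0.821700) = 0.9500

0.9500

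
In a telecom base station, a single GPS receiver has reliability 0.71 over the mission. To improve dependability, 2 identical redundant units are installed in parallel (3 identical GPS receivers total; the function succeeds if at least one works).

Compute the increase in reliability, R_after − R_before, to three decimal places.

R_before = 0.71
R_after = 1 − (1 − 0.71)^3 = 0.976
ΔR = 0.976 − 0.71 = 0.266

0.266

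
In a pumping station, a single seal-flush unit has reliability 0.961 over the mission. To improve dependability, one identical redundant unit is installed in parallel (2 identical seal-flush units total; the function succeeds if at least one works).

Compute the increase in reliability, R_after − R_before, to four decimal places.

R_before = 0.961
R_after = 1 − (1 − 0.961)^2 = 0.9985
ΔR = 0.9985 − 0.961 = 0.0375

0.0375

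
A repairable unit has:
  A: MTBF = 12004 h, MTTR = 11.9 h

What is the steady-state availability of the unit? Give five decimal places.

A(A) = MTBF/(MTBF+MTTR) = 12004/(12004+11.9) = 0.99901

0.99901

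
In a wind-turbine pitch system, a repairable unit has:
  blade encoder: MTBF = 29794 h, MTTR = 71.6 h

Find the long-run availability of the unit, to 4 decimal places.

A(blade encoder) = MTBF/(MTBF+MTTR) = 29794/(29794+71.6) = 0.9976

0.9976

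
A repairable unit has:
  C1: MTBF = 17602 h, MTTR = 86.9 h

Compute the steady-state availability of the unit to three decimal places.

A(C1) = MTBF/(MTBF+MTTR) = 17602/(17602+86.9) = 0.995

0.995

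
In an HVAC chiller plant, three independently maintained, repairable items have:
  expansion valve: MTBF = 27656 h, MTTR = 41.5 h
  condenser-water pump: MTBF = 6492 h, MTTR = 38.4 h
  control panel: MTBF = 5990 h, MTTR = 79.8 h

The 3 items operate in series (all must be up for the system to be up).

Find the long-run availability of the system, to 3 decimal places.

0.980

A(expansion valve) = MTBF/(MTBF+MTTR) = 27656/(27656+41.5) = 0.998502
A(condenser-water pump) = MTBF/(MTBF+MTTR) = 6492/(6492+38.4) = 0.994120
A(control panel) = MTBF/(MTBF+MTTR) = 5990/(5990+79.8) = 0.986853
Series availability: 0.998502 × 0.994120 × 0.986853 = 0.980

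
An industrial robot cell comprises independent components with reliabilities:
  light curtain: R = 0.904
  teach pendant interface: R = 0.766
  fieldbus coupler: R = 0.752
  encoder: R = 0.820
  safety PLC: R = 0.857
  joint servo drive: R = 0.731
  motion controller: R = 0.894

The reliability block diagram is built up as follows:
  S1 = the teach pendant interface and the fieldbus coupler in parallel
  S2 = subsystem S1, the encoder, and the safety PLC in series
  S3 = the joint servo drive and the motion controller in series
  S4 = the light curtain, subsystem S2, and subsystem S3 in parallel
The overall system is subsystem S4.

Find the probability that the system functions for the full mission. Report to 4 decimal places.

0.9888

Parallel (teach pendant interface and fieldbus coupler): 1 − (1 − 0.766000)(1 − 0.752000) = 0.941968
Series ([0.941968], encoder, and safety PLC): 0.941968 × 0.820000 × 0.857000 = 0.661959
Series (joint servo drive and motion controller): 0.731000 × 0.894000 = 0.653514
Parallel (light curtain, [0.661959], and [0.653514]): 1 − (1 − 0.904000)(1 − 0.661959)(1 − 0.653514) = 0.9888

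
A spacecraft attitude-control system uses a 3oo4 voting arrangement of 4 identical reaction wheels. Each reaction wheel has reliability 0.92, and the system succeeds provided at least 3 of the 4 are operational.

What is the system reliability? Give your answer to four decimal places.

R = Σ_{i=3}^{4} C(4,i) p^i (1−p)^{4−i} with p = 0.92
C(4,3)·0.92^3·0.08^1 = 0.249180
C(4,4)·0.92^4·0.08^0 = 0.716393
Sum = 0.9656

0.9656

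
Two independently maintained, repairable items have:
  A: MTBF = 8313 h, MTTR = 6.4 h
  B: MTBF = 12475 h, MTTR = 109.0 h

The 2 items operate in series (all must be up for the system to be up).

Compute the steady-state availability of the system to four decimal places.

0.9906

A(A) = MTBF/(MTBF+MTTR) = 8313/(8313+6.4) = 0.999231
A(B) = MTBF/(MTBF+MTTR) = 12475/(12475+109.0) = 0.991338
Series availability: 0.999231 × 0.991338 = 0.9906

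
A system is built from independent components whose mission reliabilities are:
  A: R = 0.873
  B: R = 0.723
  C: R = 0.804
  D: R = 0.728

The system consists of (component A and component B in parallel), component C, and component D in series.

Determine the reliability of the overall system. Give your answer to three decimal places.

Parallel (A and B): 1 − (1 − 0.87300)(1 − 0.72300) = 0.96482
Series ([0.96482], C, and D): 0.96482 × 0.80400 × 0.72800 = 0.565

0.565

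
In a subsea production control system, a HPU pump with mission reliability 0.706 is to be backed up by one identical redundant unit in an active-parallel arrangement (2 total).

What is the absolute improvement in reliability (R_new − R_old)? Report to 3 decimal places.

R_before = 0.706
R_after = 1 − (1 − 0.706)^2 = 0.914
ΔR = 0.914 − 0.706 = 0.208

0.208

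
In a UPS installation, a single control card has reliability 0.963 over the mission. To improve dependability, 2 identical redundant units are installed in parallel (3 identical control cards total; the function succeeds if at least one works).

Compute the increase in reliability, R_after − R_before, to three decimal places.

R_before = 0.963
R_after = 1 − (1 − 0.963)^3 = 1.000
ΔR = 1.000 − 0.963 = 0.037

0.037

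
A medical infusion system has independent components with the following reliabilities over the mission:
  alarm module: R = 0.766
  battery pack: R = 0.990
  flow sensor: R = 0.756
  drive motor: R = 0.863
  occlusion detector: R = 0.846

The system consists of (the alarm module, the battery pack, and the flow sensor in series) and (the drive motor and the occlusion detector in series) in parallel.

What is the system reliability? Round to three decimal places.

Series (alarm module, battery pack, and flow sensor): 0.76600 × 0.99000 × 0.75600 = 0.57331
Series (drive motor and occlusion detector): 0.86300 × 0.84600 = 0.73010
Parallel ([0.57331] and [0.73010]): 1 − (1 − 0.57331)(1 − 0.73010) = 0.885

0.885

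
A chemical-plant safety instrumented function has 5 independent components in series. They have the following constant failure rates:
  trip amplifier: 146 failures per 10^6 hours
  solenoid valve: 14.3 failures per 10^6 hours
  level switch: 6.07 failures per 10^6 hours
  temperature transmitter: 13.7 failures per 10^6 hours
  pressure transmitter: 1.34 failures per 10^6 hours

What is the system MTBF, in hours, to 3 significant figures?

Series of exponential components: λ_sys = Σ λ_i
λ_sys = 0.000146 + 0.0000143 + 0.00000607 + 0.0000137 + 0.00000134 = 1.8141e-04 /h
MTBF = 1 / λ_sys = 5510 h

5510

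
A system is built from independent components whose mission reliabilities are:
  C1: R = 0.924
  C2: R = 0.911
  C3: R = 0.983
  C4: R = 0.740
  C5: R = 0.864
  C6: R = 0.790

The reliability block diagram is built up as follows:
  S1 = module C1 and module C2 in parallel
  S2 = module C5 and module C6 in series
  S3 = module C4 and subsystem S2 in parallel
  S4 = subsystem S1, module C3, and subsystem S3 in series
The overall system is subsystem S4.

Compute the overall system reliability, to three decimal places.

Parallel (C1 and C2): 1 − (1 − 0.92400)(1 − 0.91100) = 0.99324
Series (C5 and C6): 0.86400 × 0.79000 = 0.68256
Parallel (C4 and [0.68256]): 1 − (1 − 0.74000)(1 − 0.68256) = 0.91747
Series ([0.99324], C3, and [0.91747]): 0.99324 × 0.98300 × 0.91747 = 0.896

0.896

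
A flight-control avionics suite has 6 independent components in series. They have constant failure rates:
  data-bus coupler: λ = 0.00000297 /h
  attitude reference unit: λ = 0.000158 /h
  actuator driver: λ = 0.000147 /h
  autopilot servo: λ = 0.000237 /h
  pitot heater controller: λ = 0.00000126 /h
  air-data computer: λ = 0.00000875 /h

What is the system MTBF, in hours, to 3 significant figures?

1800

Series of exponential components: λ_sys = Σ λ_i
λ_sys = 0.00000297 + 0.000158 + 0.000147 + 0.000237 + 0.00000126 + 0.00000875 = 5.5498e-04 /h
MTBF = 1 / λ_sys = 1800 h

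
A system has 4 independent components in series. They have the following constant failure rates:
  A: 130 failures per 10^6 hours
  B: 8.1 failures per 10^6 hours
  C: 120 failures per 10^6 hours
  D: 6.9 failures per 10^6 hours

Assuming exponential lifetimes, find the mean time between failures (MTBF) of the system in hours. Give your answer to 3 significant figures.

Series of exponential components: λ_sys = Σ λ_i
λ_sys = 0.00013 + 0.0000081 + 0.00012 + 0.0000069 = 2.6500e-04 /h
MTBF = 1 / λ_sys = 3770 h

3770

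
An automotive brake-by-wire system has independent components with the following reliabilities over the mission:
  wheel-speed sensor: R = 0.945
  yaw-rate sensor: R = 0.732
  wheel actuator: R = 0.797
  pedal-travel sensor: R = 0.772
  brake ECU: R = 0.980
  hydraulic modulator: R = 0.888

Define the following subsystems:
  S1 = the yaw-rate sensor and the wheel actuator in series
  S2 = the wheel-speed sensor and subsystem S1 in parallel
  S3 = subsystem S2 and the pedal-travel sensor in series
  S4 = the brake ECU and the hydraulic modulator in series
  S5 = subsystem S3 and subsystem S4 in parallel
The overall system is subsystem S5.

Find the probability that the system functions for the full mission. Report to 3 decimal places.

Series (yaw-rate sensor and wheel actuator): 0.73200 × 0.79700 = 0.58340
Parallel (wheel-speed sensor and [0.58340]): 1 − (1 − 0.94500)(1 − 0.58340) = 0.97709
Series ([0.97709] and pedal-travel sensor): 0.97709 × 0.77200 = 0.75431
Series (brake ECU and hydraulic modulator): 0.98000 × 0.88800 = 0.87024
Parallel ([0.75431] and [0.87024]): 1 − (1 − 0.75431)(1 − 0.87024) = 0.968

0.968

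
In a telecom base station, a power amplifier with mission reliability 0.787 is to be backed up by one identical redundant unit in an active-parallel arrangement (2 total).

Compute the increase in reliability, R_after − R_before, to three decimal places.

0.168

R_before = 0.787
R_after = 1 − (1 − 0.787)^2 = 0.955
ΔR = 0.955 − 0.787 = 0.168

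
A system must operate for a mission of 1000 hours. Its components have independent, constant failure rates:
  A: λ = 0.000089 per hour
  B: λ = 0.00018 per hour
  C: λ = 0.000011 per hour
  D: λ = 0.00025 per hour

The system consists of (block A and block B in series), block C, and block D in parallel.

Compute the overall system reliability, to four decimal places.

0.9994

R(A) = exp(−0.000089 × 1000) = 0.914846
R(B) = exp(−0.00018 × 1000) = 0.835270
R(C) = exp(−0.000011 × 1000) = 0.989060
R(D) = exp(−0.00025 × 1000) = 0.778801
Series (A and B): 0.914846 × 0.835270 = 0.764143
Parallel ([0.764143], C, and D): 1 − (1 − 0.764143)(1 − 0.989060)(1 − 0.778801) = 0.9994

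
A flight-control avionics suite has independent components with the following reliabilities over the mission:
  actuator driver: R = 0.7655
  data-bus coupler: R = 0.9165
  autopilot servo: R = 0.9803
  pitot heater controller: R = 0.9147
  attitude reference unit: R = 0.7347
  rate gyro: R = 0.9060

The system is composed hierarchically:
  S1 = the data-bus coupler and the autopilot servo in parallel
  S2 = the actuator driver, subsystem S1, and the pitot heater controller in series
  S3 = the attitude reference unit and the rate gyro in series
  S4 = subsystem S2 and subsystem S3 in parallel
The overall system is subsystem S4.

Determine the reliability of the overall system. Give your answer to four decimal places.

Parallel (data-bus coupler and autopilot servo): 1 − (1 − 0.916500)(1 − 0.980300) = 0.998355
Series (actuator driver, [0.998355], and pitot heater controller): 0.765500 × 0.998355 × 0.914700 = 0.699051
Series (attitude reference unit and rate gyro): 0.734700 × 0.906000 = 0.665638
Parallel ([0.699051] and [0.665638]): 1 − (1 − 0.699051)(1 − 0.665638) = 0.8994

0.8994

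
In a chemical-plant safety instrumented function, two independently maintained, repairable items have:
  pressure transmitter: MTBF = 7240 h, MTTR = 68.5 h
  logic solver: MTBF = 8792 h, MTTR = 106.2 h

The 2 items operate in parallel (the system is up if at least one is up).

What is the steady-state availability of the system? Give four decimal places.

A(pressure transmitter) = MTBF/(MTBF+MTTR) = 7240/(7240+68.5) = 0.990627
A(logic solver) = MTBF/(MTBF+MTTR) = 8792/(8792+106.2) = 0.988065
Parallel availability: 1 − (1 − 0.990627)(1 − 0.988065) = 0.9999

0.9999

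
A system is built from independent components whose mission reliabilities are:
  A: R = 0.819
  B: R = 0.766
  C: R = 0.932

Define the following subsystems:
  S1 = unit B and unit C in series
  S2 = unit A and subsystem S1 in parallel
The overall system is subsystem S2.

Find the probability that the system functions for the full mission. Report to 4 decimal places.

Series (B and C): 0.766000 × 0.932000 = 0.713912
Parallel (A and [0.713912]): 1 − (1 − 0.819000)(1 − 0.713912) = 0.9482

0.9482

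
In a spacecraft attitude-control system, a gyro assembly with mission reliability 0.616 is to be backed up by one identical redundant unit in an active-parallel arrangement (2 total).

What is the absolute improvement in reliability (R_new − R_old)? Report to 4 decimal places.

0.2365

R_before = 0.616
R_after = 1 − (1 − 0.616)^2 = 0.8525
ΔR = 0.8525 − 0.616 = 0.2365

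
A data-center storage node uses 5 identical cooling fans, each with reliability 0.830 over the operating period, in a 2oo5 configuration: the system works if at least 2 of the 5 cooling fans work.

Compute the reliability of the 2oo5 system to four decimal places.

R = Σ_{i=2}^{5} C(5,i) p^i (1−p)^{5−i} with p = 0.830
C(5,2)·0.830^2·0.170^3 = 0.033846
C(5,3)·0.830^3·0.170^2 = 0.165246
C(5,4)·0.830^4·0.170^1 = 0.403396
C(5,5)·0.830^5·0.170^0 = 0.393904
Sum = 0.9964

0.9964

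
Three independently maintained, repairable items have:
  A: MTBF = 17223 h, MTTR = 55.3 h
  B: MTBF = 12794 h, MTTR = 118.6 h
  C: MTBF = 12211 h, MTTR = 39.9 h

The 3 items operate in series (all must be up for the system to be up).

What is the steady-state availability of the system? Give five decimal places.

A(A) = MTBF/(MTBF+MTTR) = 17223/(17223+55.3) = 0.996799
A(B) = MTBF/(MTBF+MTTR) = 12794/(12794+118.6) = 0.990815
A(C) = MTBF/(MTBF+MTTR) = 12211/(12211+39.9) = 0.996743
Series availability: 0.996799 × 0.990815 × 0.996743 = 0.98443

0.98443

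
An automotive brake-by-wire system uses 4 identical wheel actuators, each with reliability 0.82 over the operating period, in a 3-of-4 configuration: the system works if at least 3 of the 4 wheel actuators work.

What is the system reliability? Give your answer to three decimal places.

0.849

R = Σ_{i=3}^{4} C(4,i) p^i (1−p)^{4−i} with p = 0.82
C(4,3)·0.82^3·0.18^1 = 0.39698
C(4,4)·0.82^4·0.18^0 = 0.45212
Sum = 0.849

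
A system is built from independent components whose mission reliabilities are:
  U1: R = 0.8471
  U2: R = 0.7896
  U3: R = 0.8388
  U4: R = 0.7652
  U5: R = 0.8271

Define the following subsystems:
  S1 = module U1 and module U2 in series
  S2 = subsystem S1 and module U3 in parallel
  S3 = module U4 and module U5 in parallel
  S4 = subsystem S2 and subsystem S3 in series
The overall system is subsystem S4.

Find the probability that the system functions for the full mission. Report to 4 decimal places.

Series (U1 and U2): 0.847100 × 0.789600 = 0.668870
Parallel ([0.668870] and U3): 1 − (1 − 0.668870)(1 − 0.838800) = 0.946622
Parallel (U4 and U5): 1 − (1 − 0.765200)(1 − 0.827100) = 0.959403
Series ([0.946622] and [0.959403]): 0.946622 × 0.959403 = 0.9082

0.9082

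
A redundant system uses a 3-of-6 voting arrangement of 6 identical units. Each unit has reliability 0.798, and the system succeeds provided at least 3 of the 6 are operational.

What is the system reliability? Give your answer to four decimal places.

0.9824

R = Σ_{i=3}^{6} C(6,i) p^i (1−p)^{6−i} with p = 0.798
C(6,3)·0.798^3·0.202^3 = 0.083771
C(6,4)·0.798^4·0.202^2 = 0.248202
C(6,5)·0.798^5·0.202^1 = 0.392209
C(6,6)·0.798^6·0.202^0 = 0.258236
Sum = 0.9824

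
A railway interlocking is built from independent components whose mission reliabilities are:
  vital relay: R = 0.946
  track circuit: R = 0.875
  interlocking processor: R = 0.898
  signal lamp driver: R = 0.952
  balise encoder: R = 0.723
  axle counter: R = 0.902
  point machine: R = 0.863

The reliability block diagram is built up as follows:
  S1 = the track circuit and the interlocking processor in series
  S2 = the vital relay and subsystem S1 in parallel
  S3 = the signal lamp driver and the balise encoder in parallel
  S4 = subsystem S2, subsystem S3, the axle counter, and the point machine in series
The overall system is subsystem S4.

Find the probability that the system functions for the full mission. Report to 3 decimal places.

Series (track circuit and interlocking processor): 0.87500 × 0.89800 = 0.78575
Parallel (vital relay and [0.78575]): 1 − (1 − 0.94600)(1 − 0.78575) = 0.98843
Parallel (signal lamp driver and balise encoder): 1 − (1 − 0.95200)(1 − 0.72300) = 0.98670
Series ([0.98843], [0.98670], axle counter, and point machine): 0.98843 × 0.98670 × 0.90200 × 0.86300 = 0.759

0.759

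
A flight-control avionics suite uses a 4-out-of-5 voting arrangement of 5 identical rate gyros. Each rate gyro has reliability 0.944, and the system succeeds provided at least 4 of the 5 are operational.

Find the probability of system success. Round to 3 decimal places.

0.972

R = Σ_{i=4}^{5} C(5,i) p^i (1−p)^{5−i} with p = 0.944
C(5,4)·0.944^4·0.056^1 = 0.22235
C(5,5)·0.944^5·0.056^0 = 0.74965
Sum = 0.972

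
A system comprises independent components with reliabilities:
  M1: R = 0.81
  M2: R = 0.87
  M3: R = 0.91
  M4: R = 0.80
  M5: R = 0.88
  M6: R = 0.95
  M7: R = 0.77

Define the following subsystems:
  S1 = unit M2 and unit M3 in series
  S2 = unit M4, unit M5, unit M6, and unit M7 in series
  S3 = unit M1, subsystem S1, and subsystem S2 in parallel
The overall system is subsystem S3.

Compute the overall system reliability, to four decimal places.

0.9808

Series (M2 and M3): 0.870000 × 0.910000 = 0.791700
Series (M4, M5, M6, and M7): 0.800000 × 0.880000 × 0.950000 × 0.770000 = 0.514976
Parallel (M1, [0.791700], and [0.514976]): 1 − (1 − 0.810000)(1 − 0.791700)(1 − 0.514976) = 0.9808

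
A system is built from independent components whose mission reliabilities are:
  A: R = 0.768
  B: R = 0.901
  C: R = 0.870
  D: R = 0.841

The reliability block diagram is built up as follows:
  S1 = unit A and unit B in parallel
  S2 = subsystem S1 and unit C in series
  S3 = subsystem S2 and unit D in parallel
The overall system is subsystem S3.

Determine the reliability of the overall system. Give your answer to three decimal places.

0.976

Parallel (A and B): 1 − (1 − 0.76800)(1 − 0.90100) = 0.97703
Series ([0.97703] and C): 0.97703 × 0.87000 = 0.85002
Parallel ([0.85002] and D): 1 − (1 − 0.85002)(1 − 0.84100) = 0.976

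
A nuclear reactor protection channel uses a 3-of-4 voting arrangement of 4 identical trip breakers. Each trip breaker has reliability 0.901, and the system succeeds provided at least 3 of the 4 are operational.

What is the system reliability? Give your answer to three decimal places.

R = Σ_{i=3}^{4} C(4,i) p^i (1−p)^{4−i} with p = 0.901
C(4,3)·0.901^3·0.099^1 = 0.28965
C(4,4)·0.901^4·0.099^0 = 0.65902
Sum = 0.949

0.949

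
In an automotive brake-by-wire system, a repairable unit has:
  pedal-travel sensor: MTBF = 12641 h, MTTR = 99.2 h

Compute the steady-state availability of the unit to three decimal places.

0.992

A(pedal-travel sensor) = MTBF/(MTBF+MTTR) = 12641/(12641+99.2) = 0.992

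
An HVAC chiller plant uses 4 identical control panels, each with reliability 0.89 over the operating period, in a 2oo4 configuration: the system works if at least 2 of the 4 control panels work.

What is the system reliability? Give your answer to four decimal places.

0.9951

R = Σ_{i=2}^{4} C(4,i) p^i (1−p)^{4−i} with p = 0.89
C(4,2)·0.89^2·0.11^2 = 0.057506
C(4,3)·0.89^3·0.11^1 = 0.310186
C(4,4)·0.89^4·0.11^0 = 0.627422
Sum = 0.9951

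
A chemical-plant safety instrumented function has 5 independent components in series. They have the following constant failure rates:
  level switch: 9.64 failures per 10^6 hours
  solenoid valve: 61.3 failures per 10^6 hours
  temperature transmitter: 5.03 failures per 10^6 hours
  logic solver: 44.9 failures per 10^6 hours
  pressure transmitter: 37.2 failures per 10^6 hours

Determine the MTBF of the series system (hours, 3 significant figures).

Series of exponential components: λ_sys = Σ λ_i
λ_sys = 0.00000964 + 0.0000613 + 0.00000503 + 0.0000449 + 0.0000372 = 1.5807e-04 /h
MTBF = 1 / λ_sys = 6330 h

6330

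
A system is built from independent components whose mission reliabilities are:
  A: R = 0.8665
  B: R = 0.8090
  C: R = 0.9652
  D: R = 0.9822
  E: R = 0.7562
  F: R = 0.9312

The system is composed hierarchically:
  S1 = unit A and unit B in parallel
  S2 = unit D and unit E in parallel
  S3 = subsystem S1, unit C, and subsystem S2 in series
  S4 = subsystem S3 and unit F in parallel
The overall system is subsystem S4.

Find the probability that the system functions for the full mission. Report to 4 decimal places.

Parallel (A and B): 1 − (1 − 0.866500)(1 − 0.809000) = 0.974502
Parallel (D and E): 1 − (1 − 0.982200)(1 − 0.756200) = 0.995660
Series ([0.974502], C, and [0.995660]): 0.974502 × 0.965200 × 0.995660 = 0.936507
Parallel ([0.936507] and F): 1 − (1 − 0.936507)(1 − 0.931200) = 0.9956

0.9956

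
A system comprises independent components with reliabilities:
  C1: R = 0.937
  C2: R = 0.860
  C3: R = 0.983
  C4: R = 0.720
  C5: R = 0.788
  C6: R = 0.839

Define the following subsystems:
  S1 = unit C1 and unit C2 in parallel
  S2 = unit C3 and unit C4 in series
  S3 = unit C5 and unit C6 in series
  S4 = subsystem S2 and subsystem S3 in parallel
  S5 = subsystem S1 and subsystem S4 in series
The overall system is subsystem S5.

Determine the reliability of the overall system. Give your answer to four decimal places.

0.8930

Parallel (C1 and C2): 1 − (1 − 0.937000)(1 − 0.860000) = 0.991180
Series (C3 and C4): 0.983000 × 0.720000 = 0.707760
Series (C5 and C6): 0.788000 × 0.839000 = 0.661132
Parallel ([0.707760] and [0.661132]): 1 − (1 − 0.707760)(1 − 0.661132) = 0.900969
Series ([0.991180] and [0.900969]): 0.991180 × 0.900969 = 0.8930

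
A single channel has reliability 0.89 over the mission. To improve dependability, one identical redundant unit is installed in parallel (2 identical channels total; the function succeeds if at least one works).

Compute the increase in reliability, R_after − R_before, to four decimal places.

0.0979

R_before = 0.89
R_after = 1 − (1 − 0.89)^2 = 0.9879
ΔR = 0.9879 − 0.89 = 0.0979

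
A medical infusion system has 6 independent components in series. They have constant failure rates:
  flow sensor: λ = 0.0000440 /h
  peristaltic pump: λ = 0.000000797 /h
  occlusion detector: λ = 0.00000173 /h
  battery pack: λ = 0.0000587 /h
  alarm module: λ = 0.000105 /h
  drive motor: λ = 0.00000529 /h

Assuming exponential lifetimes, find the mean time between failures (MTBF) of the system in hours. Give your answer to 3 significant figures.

4640

Series of exponential components: λ_sys = Σ λ_i
λ_sys = 0.0000440 + 0.000000797 + 0.00000173 + 0.0000587 + 0.000105 + 0.00000529 = 2.1552e-04 /h
MTBF = 1 / λ_sys = 4640 h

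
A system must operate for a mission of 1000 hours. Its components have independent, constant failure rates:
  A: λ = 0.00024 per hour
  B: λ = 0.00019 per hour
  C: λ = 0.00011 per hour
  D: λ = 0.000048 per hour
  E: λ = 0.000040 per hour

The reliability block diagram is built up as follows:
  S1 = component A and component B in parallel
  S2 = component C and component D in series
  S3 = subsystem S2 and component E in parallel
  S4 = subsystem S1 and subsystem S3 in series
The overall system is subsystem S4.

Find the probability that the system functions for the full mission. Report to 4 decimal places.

R(A) = exp(−0.00024 × 1000) = 0.786628
R(B) = exp(−0.00019 × 1000) = 0.826959
R(C) = exp(−0.00011 × 1000) = 0.895834
R(D) = exp(−0.000048 × 1000) = 0.953134
R(E) = exp(−0.000040 × 1000) = 0.960789
Parallel (A and B): 1 − (1 − 0.786628)(1 − 0.826959) = 0.963078
Series (C and D): 0.895834 × 0.953134 = 0.853850
Parallel ([0.853850] and E): 1 − (1 − 0.853850)(1 − 0.960789) = 0.994269
Series ([0.963078] and [0.994269]): 0.963078 × 0.994269 = 0.9576

0.9576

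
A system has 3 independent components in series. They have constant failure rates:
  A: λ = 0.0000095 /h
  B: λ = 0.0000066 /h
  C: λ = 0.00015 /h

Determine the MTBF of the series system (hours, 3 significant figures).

6020

Series of exponential components: λ_sys = Σ λ_i
λ_sys = 0.0000095 + 0.0000066 + 0.00015 = 1.6610e-04 /h
MTBF = 1 / λ_sys = 6020 h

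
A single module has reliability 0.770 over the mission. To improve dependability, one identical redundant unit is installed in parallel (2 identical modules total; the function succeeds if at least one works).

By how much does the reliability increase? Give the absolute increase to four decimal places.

0.1771

R_before = 0.770
R_after = 1 − (1 − 0.770)^2 = 0.9471
ΔR = 0.9471 − 0.770 = 0.1771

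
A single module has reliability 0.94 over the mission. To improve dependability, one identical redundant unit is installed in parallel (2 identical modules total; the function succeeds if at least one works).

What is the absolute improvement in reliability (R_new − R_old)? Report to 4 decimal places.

R_before = 0.94
R_after = 1 − (1 − 0.94)^2 = 0.9964
ΔR = 0.9964 − 0.94 = 0.0564

0.0564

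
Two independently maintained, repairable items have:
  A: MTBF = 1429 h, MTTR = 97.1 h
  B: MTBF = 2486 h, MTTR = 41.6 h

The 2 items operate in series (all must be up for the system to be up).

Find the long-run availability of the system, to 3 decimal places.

0.921

A(A) = MTBF/(MTBF+MTTR) = 1429/(1429+97.1) = 0.936374
A(B) = MTBF/(MTBF+MTTR) = 2486/(2486+41.6) = 0.983542
Series availability: 0.936374 × 0.983542 = 0.921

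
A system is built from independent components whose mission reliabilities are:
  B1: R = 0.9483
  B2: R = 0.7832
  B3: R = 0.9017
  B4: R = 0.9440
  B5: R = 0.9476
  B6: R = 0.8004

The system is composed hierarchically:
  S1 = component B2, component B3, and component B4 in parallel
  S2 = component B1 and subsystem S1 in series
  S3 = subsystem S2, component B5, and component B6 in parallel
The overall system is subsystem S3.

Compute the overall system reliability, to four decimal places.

Parallel (B2, B3, and B4): 1 − (1 − 0.783200)(1 − 0.901700)(1 − 0.944000) = 0.998807
Series (B1 and [0.998807]): 0.948300 × 0.998807 = 0.947169
Parallel ([0.947169], B5, and B6): 1 − (1 − 0.947169)(1 − 0.947600)(1 − 0.800400) = 0.9994

0.9994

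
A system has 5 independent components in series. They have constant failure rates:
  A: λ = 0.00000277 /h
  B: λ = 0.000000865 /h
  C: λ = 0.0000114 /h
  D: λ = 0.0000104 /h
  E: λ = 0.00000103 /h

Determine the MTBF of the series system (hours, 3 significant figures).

37800

Series of exponential components: λ_sys = Σ λ_i
λ_sys = 0.00000277 + 0.000000865 + 0.0000114 + 0.0000104 + 0.00000103 = 2.6465e-05 /h
MTBF = 1 / λ_sys = 37800 h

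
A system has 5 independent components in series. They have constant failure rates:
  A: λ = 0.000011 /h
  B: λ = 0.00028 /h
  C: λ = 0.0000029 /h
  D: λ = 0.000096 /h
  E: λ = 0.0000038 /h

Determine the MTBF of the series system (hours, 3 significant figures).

Series of exponential components: λ_sys = Σ λ_i
λ_sys = 0.000011 + 0.00028 + 0.0000029 + 0.000096 + 0.0000038 = 3.9370e-04 /h
MTBF = 1 / λ_sys = 2540 h

2540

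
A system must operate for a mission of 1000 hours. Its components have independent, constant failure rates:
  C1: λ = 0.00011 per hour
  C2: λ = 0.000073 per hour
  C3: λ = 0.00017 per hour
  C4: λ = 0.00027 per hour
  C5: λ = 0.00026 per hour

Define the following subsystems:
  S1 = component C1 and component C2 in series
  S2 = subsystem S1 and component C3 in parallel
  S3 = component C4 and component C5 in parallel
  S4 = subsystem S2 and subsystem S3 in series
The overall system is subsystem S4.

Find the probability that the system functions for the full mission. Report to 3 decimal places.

R(C1) = exp(−0.00011 × 1000) = 0.89583
R(C2) = exp(−0.000073 × 1000) = 0.92960
R(C3) = exp(−0.00017 × 1000) = 0.84366
R(C4) = exp(−0.00027 × 1000) = 0.76338
R(C5) = exp(−0.00026 × 1000) = 0.77105
Series (C1 and C2): 0.89583 × 0.92960 = 0.83276
Parallel ([0.83276] and C3): 1 − (1 − 0.83276)(1 − 0.84366) = 0.97385
Parallel (C4 and C5): 1 − (1 − 0.76338)(1 − 0.77105) = 0.94583
Series ([0.97385] and [0.94583]): 0.97385 × 0.94583 = 0.921

0.921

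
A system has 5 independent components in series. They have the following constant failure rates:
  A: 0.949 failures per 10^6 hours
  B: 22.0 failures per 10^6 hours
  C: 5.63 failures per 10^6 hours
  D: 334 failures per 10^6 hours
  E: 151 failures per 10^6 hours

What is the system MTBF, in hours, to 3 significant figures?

1950

Series of exponential components: λ_sys = Σ λ_i
λ_sys = 0.000000949 + 0.0000220 + 0.00000563 + 0.000334 + 0.000151 = 5.1358e-04 /h
MTBF = 1 / λ_sys = 1950 h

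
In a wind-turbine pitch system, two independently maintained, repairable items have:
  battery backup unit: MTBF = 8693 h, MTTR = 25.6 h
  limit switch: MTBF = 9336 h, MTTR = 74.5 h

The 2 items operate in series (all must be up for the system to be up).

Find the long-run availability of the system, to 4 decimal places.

A(battery backup unit) = MTBF/(MTBF+MTTR) = 8693/(8693+25.6) = 0.997064
A(limit switch) = MTBF/(MTBF+MTTR) = 9336/(9336+74.5) = 0.992083
Series availability: 0.997064 × 0.992083 = 0.9892

0.9892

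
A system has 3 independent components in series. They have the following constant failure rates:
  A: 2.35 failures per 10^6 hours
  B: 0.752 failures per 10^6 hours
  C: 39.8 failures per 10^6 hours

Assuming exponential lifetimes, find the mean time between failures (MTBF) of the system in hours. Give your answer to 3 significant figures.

23300

Series of exponential components: λ_sys = Σ λ_i
λ_sys = 0.00000235 + 0.000000752 + 0.0000398 = 4.2902e-05 /h
MTBF = 1 / λ_sys = 23300 h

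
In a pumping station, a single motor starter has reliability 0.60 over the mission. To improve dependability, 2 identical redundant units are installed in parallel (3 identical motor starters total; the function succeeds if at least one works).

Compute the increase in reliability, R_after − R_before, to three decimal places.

R_before = 0.60
R_after = 1 − (1 − 0.60)^3 = 0.936
ΔR = 0.936 − 0.60 = 0.336

0.336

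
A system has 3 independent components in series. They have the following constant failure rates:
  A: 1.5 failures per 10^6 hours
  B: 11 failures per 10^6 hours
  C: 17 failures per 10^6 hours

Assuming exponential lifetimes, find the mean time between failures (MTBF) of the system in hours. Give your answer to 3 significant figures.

Series of exponential components: λ_sys = Σ λ_i
λ_sys = 0.0000015 + 0.000011 + 0.000017 = 2.9500e-05 /h
MTBF = 1 / λ_sys = 33900 h

33900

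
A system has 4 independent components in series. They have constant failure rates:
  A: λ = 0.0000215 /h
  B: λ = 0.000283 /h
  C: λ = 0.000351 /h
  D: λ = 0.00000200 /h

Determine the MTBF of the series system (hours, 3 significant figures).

1520

Series of exponential components: λ_sys = Σ λ_i
λ_sys = 0.0000215 + 0.000283 + 0.000351 + 0.00000200 = 6.5750e-04 /h
MTBF = 1 / λ_sys = 1520 h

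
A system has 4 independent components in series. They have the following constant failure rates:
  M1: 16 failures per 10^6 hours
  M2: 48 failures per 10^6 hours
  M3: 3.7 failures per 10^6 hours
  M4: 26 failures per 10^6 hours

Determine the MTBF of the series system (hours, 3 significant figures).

Series of exponential components: λ_sys = Σ λ_i
λ_sys = 0.000016 + 0.000048 + 0.0000037 + 0.000026 = 9.3700e-05 /h
MTBF = 1 / λ_sys = 10700 h

10700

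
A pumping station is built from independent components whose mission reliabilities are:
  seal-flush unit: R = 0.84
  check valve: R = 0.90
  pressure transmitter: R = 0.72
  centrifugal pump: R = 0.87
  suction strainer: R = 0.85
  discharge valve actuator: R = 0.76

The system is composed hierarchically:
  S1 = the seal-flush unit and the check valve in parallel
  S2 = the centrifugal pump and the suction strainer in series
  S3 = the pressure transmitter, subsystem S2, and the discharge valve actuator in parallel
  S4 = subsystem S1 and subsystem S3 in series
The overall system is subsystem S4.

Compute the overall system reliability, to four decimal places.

0.9668

Parallel (seal-flush unit and check valve): 1 − (1 − 0.840000)(1 − 0.900000) = 0.984000
Series (centrifugal pump and suction strainer): 0.870000 × 0.850000 = 0.739500
Parallel (pressure transmitter, [0.739500], and discharge valve actuator): 1 − (1 − 0.720000)(1 − 0.739500)(1 − 0.760000) = 0.982494
Series ([0.984000] and [0.982494]): 0.984000 × 0.982494 = 0.9668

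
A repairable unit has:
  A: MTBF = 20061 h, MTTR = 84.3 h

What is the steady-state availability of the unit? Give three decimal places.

A(A) = MTBF/(MTBF+MTTR) = 20061/(20061+84.3) = 0.996

0.996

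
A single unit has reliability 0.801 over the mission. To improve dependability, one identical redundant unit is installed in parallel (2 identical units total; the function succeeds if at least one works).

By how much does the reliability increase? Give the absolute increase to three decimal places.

R_before = 0.801
R_after = 1 − (1 − 0.801)^2 = 0.960
ΔR = 0.960 − 0.801 = 0.159

0.159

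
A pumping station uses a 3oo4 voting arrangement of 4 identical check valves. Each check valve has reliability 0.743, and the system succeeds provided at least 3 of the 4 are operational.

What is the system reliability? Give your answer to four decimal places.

0.7264

R = Σ_{i=3}^{4} C(4,i) p^i (1−p)^{4−i} with p = 0.743
C(4,3)·0.743^3·0.257^1 = 0.421657
C(4,4)·0.743^4·0.257^0 = 0.304758
Sum = 0.7264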